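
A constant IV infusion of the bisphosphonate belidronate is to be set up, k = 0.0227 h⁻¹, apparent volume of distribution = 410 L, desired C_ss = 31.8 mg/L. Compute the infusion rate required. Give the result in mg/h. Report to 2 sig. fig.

300 mg/h

CL = k × Vd = 0.02270 × 410 = 9.307 L/h
At steady state, infusion rate R₀ = Css × CL = 31.8 × 9.307 = 296.0 mg/h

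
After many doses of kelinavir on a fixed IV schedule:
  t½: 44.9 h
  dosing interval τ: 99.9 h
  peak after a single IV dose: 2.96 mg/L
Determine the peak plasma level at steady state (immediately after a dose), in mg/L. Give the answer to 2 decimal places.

k = ln2 / t½ = 0.693147 / 44.9 = 0.01544 h⁻¹
e^(−kτ) = e^(−0.01544 × 99.9) = 0.2139
Accumulation ratio R = 1 / (1 − e^(−kτ)) = 1 / (1 − 0.2139) = 1.272
Steady-state peak = C₀ × R = 2.96 × 1.272 = 3.765 mg/L

3.77 mg/L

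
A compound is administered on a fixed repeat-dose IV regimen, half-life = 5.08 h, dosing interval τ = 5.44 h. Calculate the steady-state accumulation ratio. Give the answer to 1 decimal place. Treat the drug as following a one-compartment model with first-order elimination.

k = ln2 / t½ = 0.693147 / 5.08 = 0.1364 h⁻¹
e^(−kτ) = e^(−0.1364 × 5.44) = 0.4762
Accumulation ratio R = 1 / (1 − e^(−kτ)) = 1 / (1 − 0.4762) = 1.909

1.9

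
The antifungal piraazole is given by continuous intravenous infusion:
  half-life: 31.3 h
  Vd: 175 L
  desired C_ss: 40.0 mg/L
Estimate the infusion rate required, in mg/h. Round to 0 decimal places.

155 mg/h

k = ln2 / t½ = 0.693147 / 31.3 = 0.02215 h⁻¹
CL = k × Vd = 0.02215 × 175 = 3.876 L/h
At steady state, infusion rate R₀ = Css × CL = 40.0 × 3.876 = 155.0 mg/h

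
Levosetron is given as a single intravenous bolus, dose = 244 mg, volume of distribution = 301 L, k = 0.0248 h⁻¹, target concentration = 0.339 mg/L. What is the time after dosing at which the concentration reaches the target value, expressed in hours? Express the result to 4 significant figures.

35.15 h

C₀ = Dose / Vd = 244.0 / 301 = 0.8106 mg/L
t = ln(C₀ / C) / k = ln(0.8106 / 0.339) / 0.02480
  = ln(2.391) / 0.02480 = 0.8717 / 0.02480 = 35.15 h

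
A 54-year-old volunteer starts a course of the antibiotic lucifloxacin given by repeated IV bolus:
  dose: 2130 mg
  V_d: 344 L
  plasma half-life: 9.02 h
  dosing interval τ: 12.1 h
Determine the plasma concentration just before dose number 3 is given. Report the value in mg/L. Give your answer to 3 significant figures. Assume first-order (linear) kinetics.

C₀ per dose = Dose / Vd = 2130 / 344 = 6.192 mg/L
k = ln2 / t½ = 0.693147 / 9.02 = 0.07685 h⁻¹
Fraction remaining after one interval: r = e^(−kτ) = e^(−0.07685 × 12.1) = 0.3946
Before dose 3, 2 doses have been given (aged 1τ, 2τ).
C_trough = C₀ × (r + r²) = 6.192 × (0.3946 + 0.1557) = 3.407 mg/L

3.41 mg/L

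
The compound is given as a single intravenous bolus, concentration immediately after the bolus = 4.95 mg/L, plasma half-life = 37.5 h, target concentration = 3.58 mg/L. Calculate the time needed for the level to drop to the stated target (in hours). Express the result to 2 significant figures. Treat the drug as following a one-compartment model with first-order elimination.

18 h

k = ln2 / t½ = 0.693147 / 37.5 = 0.01848 h⁻¹
t = ln(C₀ / C) / k = ln(4.950 / 3.58) / 0.01848
  = ln(1.383) / 0.01848 = 0.3243 / 0.01848 = 17.55 h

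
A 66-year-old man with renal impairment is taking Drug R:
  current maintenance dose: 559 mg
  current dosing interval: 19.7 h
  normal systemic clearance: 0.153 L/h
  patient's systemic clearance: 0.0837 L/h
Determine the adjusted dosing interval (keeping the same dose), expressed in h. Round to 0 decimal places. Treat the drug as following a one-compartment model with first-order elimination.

36 h

To keep the same average steady-state level, dosing rate must scale with clearance.
CL ratio = 0.0837 / 0.153 = 0.5471
New interval (same dose) = 19.7 / 0.5471 = 36.01 h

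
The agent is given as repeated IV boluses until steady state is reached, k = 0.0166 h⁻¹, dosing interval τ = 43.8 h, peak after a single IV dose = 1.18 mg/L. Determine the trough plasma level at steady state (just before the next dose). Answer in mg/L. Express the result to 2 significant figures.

e^(−kτ) = e^(−0.01660 × 43.8) = 0.4833
Accumulation ratio R = 1 / (1 − e^(−kτ)) = 1 / (1 − 0.4833) = 1.935
Steady-state trough = C₀ × R × e^(−kτ) = 1.18 × 1.935 × 0.4833 = 1.104 mg/L

1.1 mg/L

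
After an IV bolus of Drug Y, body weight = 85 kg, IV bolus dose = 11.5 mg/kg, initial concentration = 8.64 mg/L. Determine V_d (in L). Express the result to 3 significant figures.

Dose = 11.5 × 85 = 977.5 mg
Vd = Dose / C₀ = 977.5 / 8.64 = 113.1 L

113 L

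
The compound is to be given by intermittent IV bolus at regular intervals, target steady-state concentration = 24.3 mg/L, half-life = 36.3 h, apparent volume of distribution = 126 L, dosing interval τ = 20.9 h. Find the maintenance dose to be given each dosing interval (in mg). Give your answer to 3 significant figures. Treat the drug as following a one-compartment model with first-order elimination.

k = ln2 / t½ = 0.693147 / 36.3 = 0.01909 h⁻¹
CL = k × Vd = 0.01909 × 126 = 2.405 L/h
At steady state, Dose/τ = Css × CL.
Dose = Css × CL × τ = 24.3 × 2.405 × 20.9 = 1221 mg

1220 mg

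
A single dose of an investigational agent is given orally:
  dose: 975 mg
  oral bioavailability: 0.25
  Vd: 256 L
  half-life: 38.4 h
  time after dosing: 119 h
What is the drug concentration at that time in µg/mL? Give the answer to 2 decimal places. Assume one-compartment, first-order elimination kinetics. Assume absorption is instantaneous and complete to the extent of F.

Amount reaching circulation = F × Dose = 0.25 × 975.0 = 243.8 mg
C₀ = F·Dose / Vd = 243.8 / 256 = 0.9523 mg/L
k = ln2 / t½ = 0.693147 / 38.4 = 0.01805 h⁻¹
C = C₀ · e^(−k·t) = 0.9523 × e^(−0.01805 × 119)
  = 0.9523 × 0.1167 = 0.1111 mg/L
(0.1111 mg/L = 0.1111 µg/mL)

0.11 µg/mL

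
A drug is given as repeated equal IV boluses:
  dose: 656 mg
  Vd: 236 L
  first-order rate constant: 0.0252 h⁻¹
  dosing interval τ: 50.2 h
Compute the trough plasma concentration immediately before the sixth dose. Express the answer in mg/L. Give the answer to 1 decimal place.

C₀ per dose = Dose / Vd = 656 / 236 = 2.780 mg/L
Fraction remaining after one interval: r = e^(−kτ) = e^(−0.02520 × 50.2) = 0.2822
Before dose 6, 5 doses have been given (aged 1τ, 2τ, 3τ, 4τ, 5τ).
C_trough = C₀ × (r + r² + … + r^5) = C₀ × r(1−r^5)/(1−r)
        = 2.780 × 0.2822 × (1 − 0.001790) / (1 − 0.2822) = 1.091 mg/L

1.1 mg/L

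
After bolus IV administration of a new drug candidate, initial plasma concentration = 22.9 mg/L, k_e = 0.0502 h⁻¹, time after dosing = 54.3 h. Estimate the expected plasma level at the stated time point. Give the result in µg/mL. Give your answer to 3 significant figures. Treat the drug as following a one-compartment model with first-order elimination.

1.50 µg/mL

C = C₀ · e^(−k·t) = 22.90 × e^(−0.05020 × 54.3)
  = 22.90 × 0.06549 = 1.500 mg/L
(1.500 mg/L = 1.500 µg/mL)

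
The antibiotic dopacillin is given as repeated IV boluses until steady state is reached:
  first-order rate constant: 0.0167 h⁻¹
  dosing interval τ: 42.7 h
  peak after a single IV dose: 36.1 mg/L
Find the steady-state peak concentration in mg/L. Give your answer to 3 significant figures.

70.8 mg/L

e^(−kτ) = e^(−0.01670 × 42.7) = 0.4901
Accumulation ratio R = 1 / (1 − e^(−kτ)) = 1 / (1 − 0.4901) = 1.961
Steady-state peak = C₀ × R = 36.1 × 1.961 = 70.79 mg/L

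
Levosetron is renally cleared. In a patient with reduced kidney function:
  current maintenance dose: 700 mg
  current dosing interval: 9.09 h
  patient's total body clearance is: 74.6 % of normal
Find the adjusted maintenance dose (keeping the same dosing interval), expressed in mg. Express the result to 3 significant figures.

522 mg

To keep the same average steady-state level, dosing rate must scale with clearance.
CL ratio = 74.6 / 100 = 0.7460
New dose (same interval) = 700 × 0.7460 = 522.2 mg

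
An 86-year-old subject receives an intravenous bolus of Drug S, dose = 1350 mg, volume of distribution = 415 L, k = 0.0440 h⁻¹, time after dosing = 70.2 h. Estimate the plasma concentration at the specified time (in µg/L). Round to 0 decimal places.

148 µg/L

C₀ = Dose / Vd = 1350 / 415 = 3.253 mg/L
C = C₀ · e^(−k·t) = 3.253 × e^(−0.04400 × 70.2)
  = 3.253 × 0.04556 = 0.1482 mg/L
Convert: 0.1482 mg/L × 1000 = 148.2 µg/L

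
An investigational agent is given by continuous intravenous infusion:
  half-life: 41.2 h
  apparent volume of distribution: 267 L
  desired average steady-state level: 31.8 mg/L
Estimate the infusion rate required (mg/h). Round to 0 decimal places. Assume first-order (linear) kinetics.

k = ln2 / t½ = 0.693147 / 41.2 = 0.01682 h⁻¹
CL = k × Vd = 0.01682 × 267 = 4.491 L/h
At steady state, infusion rate R₀ = Css × CL = 31.8 × 4.491 = 142.8 mg/h

143 mg/h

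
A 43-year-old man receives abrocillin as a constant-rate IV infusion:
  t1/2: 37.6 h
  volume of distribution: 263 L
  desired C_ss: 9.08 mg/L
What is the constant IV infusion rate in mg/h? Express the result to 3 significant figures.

44.0 mg/h

k = ln2 / t½ = 0.693147 / 37.6 = 0.01843 h⁻¹
CL = k × Vd = 0.01843 × 263 = 4.847 L/h
At steady state, infusion rate R₀ = Css × CL = 9.08 × 4.847 = 44.01 mg/h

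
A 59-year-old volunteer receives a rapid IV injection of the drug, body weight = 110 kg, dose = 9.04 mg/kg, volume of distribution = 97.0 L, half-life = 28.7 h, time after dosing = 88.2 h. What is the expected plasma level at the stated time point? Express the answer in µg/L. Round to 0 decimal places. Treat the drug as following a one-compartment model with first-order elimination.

Total dose = 9.04 × 110 = 994.4 mg
C₀ = Dose / Vd = 994.4 / 97.0 = 10.25 mg/L
k = ln2 / t½ = 0.693147 / 28.7 = 0.02415 h⁻¹
C = C₀ · e^(−k·t) = 10.25 × e^(−0.02415 × 88.2)
  = 10.25 × 0.1188 = 1.218 mg/L
Convert: 1.218 mg/L × 1000 = 1218 µg/L

1218 µg/L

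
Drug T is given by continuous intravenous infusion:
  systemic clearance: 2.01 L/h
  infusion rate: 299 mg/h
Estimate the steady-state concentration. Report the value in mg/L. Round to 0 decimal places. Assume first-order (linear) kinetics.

149 mg/L

At steady state Css = R₀ / CL = 299 / 2.010 = 148.8 mg/L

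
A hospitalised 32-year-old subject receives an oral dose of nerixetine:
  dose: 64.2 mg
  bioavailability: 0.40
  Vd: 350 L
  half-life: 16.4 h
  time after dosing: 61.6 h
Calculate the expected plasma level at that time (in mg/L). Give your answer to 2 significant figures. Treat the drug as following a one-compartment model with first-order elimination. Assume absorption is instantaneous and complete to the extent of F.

Amount reaching circulation = F × Dose = 0.40 × 64.20 = 25.68 mg
C₀ = F·Dose / Vd = 25.68 / 350 = 0.07337 mg/L
k = ln2 / t½ = 0.693147 / 16.4 = 0.04227 h⁻¹
C = C₀ · e^(−k·t) = 0.07337 × e^(−0.04227 × 61.6)
  = 0.07337 × 0.07399 = 0.005429 mg/L

0.0054 mg/L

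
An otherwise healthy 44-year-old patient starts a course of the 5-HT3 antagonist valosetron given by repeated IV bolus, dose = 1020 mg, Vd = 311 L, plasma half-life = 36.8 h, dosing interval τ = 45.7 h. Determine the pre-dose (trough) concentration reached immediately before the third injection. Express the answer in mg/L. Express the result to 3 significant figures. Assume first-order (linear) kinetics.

C₀ per dose = Dose / Vd = 1020 / 311 = 3.280 mg/L
k = ln2 / t½ = 0.693147 / 36.8 = 0.01884 h⁻¹
Fraction remaining after one interval: r = e^(−kτ) = e^(−0.01884 × 45.7) = 0.4227
Before dose 3, 2 doses have been given (aged 1τ, 2τ).
C_trough = C₀ × (r + r²) = 3.280 × (0.4227 + 0.1787) = 1.973 mg/L

1.97 mg/L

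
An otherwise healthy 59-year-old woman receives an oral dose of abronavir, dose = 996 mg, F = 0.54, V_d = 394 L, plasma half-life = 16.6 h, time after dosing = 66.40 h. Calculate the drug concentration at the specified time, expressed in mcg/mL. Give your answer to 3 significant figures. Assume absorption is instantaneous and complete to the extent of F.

0.0853 mcg/mL

Amount reaching circulation = F × Dose = 0.54 × 996.0 = 537.8 mg
C₀ = F·Dose / Vd = 537.8 / 394 = 1.365 mg/L
k = ln2 / t½ = 0.693147 / 16.6 = 0.04176 h⁻¹
t / t½ = 66.40 / 16.6 = 4 half-lives
C = C₀ × (1/2)^4 = 1.365 × 0.06250 = 0.08531 mg/L
(0.08531 mg/L = 0.08531 mcg/mL)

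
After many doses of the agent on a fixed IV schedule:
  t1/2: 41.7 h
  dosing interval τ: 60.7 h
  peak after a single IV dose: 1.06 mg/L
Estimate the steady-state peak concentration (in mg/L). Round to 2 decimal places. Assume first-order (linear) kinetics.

k = ln2 / t½ = 0.693147 / 41.7 = 0.01662 h⁻¹
e^(−kτ) = e^(−0.01662 × 60.7) = 0.3646
Accumulation ratio R = 1 / (1 − e^(−kτ)) = 1 / (1 − 0.3646) = 1.574
Steady-state peak = C₀ × R = 1.06 × 1.574 = 1.668 mg/L

1.67 mg/L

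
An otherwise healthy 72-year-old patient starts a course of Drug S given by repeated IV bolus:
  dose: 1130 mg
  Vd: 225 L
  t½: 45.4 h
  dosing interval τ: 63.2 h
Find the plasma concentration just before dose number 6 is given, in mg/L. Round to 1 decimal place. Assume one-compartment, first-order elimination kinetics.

3.1 mg/L

C₀ per dose = Dose / Vd = 1130 / 225 = 5.022 mg/L
k = ln2 / t½ = 0.693147 / 45.4 = 0.01527 h⁻¹
Fraction remaining after one interval: r = e^(−kτ) = e^(−0.01527 × 63.2) = 0.3810
Before dose 6, 5 doses have been given (aged 1τ, 2τ, 3τ, 4τ, 5τ).
C_trough = C₀ × (r + r² + … + r^5) = C₀ × r(1−r^5)/(1−r)
        = 5.022 × 0.3810 × (1 − 0.008028) / (1 − 0.3810) = 3.066 mg/L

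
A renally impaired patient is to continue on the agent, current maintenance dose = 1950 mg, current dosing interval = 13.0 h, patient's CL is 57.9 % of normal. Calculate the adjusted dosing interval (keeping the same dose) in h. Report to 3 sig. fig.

22.5 h

To keep the same average steady-state level, dosing rate must scale with clearance.
CL ratio = 57.9 / 100 = 0.5790
New interval (same dose) = 13.0 / 0.5790 = 22.45 h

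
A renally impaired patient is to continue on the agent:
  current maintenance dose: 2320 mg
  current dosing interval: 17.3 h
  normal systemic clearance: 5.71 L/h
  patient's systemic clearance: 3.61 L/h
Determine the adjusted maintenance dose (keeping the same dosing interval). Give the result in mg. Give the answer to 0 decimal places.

To keep the same average steady-state level, dosing rate must scale with clearance.
CL ratio = 3.61 / 5.71 = 0.6322
New dose (same interval) = 2320 × 0.6322 = 1467 mg

1467 mg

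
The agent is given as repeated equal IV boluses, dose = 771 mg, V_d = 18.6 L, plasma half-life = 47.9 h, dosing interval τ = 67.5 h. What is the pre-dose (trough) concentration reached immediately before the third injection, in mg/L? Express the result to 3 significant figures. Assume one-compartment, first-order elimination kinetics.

21.5 mg/L

C₀ per dose = Dose / Vd = 771 / 18.6 = 41.45 mg/L
k = ln2 / t½ = 0.693147 / 47.9 = 0.01447 h⁻¹
Fraction remaining after one interval: r = e^(−kτ) = e^(−0.01447 × 67.5) = 0.3765
Before dose 3, 2 doses have been given (aged 1τ, 2τ).
C_trough = C₀ × (r + r²) = 41.45 × (0.3765 + 0.1418) = 21.48 mg/L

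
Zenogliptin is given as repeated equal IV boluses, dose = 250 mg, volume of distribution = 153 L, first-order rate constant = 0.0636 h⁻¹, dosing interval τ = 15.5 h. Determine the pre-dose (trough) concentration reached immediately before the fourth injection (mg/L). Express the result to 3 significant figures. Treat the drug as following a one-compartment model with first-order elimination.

C₀ per dose = Dose / Vd = 250 / 153 = 1.634 mg/L
Fraction remaining after one interval: r = e^(−kτ) = e^(−0.06360 × 15.5) = 0.3731
Before dose 4, 3 doses have been given (aged 1τ, 2τ, 3τ).
C_trough = C₀ × (r + r² + … + r^3) = C₀ × r(1−r^3)/(1−r)
        = 1.634 × 0.3731 × (1 − 0.05194) / (1 − 0.3731) = 0.9220 mg/L

0.922 mg/L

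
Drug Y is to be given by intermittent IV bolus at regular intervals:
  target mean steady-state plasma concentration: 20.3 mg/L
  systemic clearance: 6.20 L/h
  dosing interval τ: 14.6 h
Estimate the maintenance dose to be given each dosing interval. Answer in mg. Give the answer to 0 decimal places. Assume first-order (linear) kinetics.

1838 mg

At steady state, Dose/τ = Css × CL.
Dose = Css × CL × τ = 20.3 × 6.200 × 14.6 = 1838 mg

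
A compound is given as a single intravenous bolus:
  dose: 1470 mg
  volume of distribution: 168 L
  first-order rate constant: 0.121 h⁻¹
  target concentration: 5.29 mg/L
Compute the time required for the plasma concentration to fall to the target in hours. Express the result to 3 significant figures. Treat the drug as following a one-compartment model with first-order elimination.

C₀ = Dose / Vd = 1470 / 168 = 8.750 mg/L
t = ln(C₀ / C) / k = ln(8.750 / 5.29) / 0.1210
  = ln(1.654) / 0.1210 = 0.5032 / 0.1210 = 4.159 h

4.16 h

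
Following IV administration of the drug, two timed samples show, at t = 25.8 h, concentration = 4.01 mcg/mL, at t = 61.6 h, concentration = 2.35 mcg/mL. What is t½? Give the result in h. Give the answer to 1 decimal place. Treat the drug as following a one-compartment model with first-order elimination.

46.4 h

k = ln(C₁/C₂) / (t₂ − t₁) = ln(4.01/2.35) / (61.6 − 25.8)
  = 0.5344 / 35.80 = 0.01493 h⁻¹
t½ = ln2 / k = 0.693147 / 0.01493 = 46.43 h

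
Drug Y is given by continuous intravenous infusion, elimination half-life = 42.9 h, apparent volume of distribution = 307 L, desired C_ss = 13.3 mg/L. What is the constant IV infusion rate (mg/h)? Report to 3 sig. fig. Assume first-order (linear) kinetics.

k = ln2 / t½ = 0.693147 / 42.9 = 0.01616 h⁻¹
CL = k × Vd = 0.01616 × 307 = 4.961 L/h
At steady state, infusion rate R₀ = Css × CL = 13.3 × 4.961 = 65.98 mg/h

66.0 mg/h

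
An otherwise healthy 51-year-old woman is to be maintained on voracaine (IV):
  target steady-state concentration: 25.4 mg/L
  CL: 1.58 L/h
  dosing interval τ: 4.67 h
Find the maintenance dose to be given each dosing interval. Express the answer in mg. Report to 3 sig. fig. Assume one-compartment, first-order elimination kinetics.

At steady state, Dose/τ = Css × CL.
Dose = Css × CL × τ = 25.4 × 1.580 × 4.67 = 187.4 mg

187 mg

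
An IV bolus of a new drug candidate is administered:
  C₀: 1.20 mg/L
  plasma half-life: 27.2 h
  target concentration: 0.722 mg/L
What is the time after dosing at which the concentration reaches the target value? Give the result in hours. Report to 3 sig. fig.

19.9 h

k = ln2 / t½ = 0.693147 / 27.2 = 0.02548 h⁻¹
t = ln(C₀ / C) / k = ln(1.200 / 0.722) / 0.02548
  = ln(1.662) / 0.02548 = 0.5080 / 0.02548 = 19.94 h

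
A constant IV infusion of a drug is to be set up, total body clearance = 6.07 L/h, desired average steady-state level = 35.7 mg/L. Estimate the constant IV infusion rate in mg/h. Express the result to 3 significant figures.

At steady state, infusion rate R₀ = Css × CL = 35.7 × 6.070 = 216.7 mg/h

217 mg/h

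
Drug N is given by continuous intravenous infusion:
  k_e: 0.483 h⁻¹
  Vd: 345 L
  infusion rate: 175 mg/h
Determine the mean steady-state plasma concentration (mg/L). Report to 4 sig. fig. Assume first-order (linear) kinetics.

1.050 mg/L

CL = k × Vd = 0.4830 × 345 = 166.6 L/h
At steady state Css = R₀ / CL = 175 / 166.6 = 1.050 mg/L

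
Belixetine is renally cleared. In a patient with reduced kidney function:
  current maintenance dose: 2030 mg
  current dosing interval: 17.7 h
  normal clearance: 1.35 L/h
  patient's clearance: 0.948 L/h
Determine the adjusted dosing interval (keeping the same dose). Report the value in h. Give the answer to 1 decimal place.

To keep the same average steady-state level, dosing rate must scale with clearance.
CL ratio = 0.948 / 1.35 = 0.7022
New interval (same dose) = 17.7 / 0.7022 = 25.21 h

25.2 h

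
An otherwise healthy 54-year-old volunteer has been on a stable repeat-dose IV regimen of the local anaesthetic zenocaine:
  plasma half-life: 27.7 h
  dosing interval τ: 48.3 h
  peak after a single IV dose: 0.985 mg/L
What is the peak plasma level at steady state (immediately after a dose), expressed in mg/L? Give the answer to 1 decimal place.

k = ln2 / t½ = 0.693147 / 27.7 = 0.02502 h⁻¹
e^(−kτ) = e^(−0.02502 × 48.3) = 0.2987
Accumulation ratio R = 1 / (1 − e^(−kτ)) = 1 / (1 − 0.2987) = 1.426
Steady-state peak = C₀ × R = 0.985 × 1.426 = 1.405 mg/L

1.4 mg/L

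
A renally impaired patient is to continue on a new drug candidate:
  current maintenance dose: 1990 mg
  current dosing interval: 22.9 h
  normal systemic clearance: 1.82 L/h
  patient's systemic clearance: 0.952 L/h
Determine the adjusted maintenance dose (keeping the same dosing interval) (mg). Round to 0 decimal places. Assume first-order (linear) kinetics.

1041 mg

To keep the same average steady-state level, dosing rate must scale with clearance.
CL ratio = 0.952 / 1.82 = 0.5231
New dose (same interval) = 1990 × 0.5231 = 1041 mg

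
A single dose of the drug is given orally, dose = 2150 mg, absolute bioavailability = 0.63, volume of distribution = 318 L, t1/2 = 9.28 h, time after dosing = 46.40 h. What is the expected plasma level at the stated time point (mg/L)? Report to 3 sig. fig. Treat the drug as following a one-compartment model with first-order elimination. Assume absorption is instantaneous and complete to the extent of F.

Amount reaching circulation = F × Dose = 0.63 × 2150 = 1355 mg
C₀ = F·Dose / Vd = 1355 / 318 = 4.261 mg/L
k = ln2 / t½ = 0.693147 / 9.28 = 0.07469 h⁻¹
t / t½ = 46.40 / 9.28 = 5 half-lives
C = C₀ × (1/2)^5 = 4.261 × 0.03125 = 0.1332 mg/L

0.133 mg/L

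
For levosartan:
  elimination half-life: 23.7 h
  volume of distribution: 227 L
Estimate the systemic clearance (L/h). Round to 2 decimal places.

k = ln2 / t½ = 0.693147 / 23.7 = 0.02925 h⁻¹
CL = k × Vd = 0.02925 × 227 = 6.640 L/h

6.64 L/h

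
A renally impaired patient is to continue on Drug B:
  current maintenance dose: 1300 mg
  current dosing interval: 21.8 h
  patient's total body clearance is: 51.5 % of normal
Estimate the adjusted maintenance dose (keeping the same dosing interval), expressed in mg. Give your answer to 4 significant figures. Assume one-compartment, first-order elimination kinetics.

669.5 mg

To keep the same average steady-state level, dosing rate must scale with clearance.
CL ratio = 51.5 / 100 = 0.5150
New dose (same interval) = 1300 × 0.5150 = 669.5 mg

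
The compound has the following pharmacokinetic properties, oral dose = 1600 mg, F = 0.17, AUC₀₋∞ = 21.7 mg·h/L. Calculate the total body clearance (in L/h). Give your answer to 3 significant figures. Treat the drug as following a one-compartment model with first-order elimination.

CL = F·Dose / AUC = 0.17 × 1600 / 21.7 = 12.53 L/h

12.5 L/h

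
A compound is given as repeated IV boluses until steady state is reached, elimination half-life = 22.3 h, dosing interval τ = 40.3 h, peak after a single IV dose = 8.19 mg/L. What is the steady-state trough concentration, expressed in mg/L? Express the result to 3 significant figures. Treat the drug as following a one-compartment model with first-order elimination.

k = ln2 / t½ = 0.693147 / 22.3 = 0.03108 h⁻¹
e^(−kτ) = e^(−0.03108 × 40.3) = 0.2858
Accumulation ratio R = 1 / (1 − e^(−kτ)) = 1 / (1 − 0.2858) = 1.400
Steady-state trough = C₀ × R × e^(−kτ) = 8.19 × 1.400 × 0.2858 = 3.277 mg/L

3.28 mg/L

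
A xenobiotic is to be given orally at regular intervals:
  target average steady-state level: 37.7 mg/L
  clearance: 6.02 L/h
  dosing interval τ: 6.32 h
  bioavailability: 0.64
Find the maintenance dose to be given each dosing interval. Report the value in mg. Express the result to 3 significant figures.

2240 mg

At steady state, F × (Dose/τ) = Css × CL.
Dose = Css × CL × τ / F = 37.7 × 6.020 × 6.32 / 0.64 = 2241 mg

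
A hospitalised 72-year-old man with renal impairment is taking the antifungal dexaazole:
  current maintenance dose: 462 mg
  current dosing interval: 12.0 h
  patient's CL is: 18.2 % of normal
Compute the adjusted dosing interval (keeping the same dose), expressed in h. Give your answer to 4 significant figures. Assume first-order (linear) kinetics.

To keep the same average steady-state level, dosing rate must scale with clearance.
CL ratio = 18.2 / 100 = 0.1820
New interval (same dose) = 12.0 / 0.1820 = 65.93 h

65.93 h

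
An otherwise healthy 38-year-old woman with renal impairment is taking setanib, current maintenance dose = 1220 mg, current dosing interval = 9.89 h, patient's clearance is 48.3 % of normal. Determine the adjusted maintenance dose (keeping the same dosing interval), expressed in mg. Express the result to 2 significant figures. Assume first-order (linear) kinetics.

To keep the same average steady-state level, dosing rate must scale with clearance.
CL ratio = 48.3 / 100 = 0.4830
New dose (same interval) = 1220 × 0.4830 = 589.3 mg

590 mg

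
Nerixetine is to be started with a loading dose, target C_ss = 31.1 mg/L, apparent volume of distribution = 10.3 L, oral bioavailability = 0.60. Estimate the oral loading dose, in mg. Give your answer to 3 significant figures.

LD = Css × Vd / F = 31.1 × 10.3 / 0.60 = 533.9 mg

534 mg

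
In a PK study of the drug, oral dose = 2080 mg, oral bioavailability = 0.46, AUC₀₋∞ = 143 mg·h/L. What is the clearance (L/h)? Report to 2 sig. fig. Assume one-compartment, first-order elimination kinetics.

CL = F·Dose / AUC = 0.46 × 2080 / 143 = 6.691 L/h

6.7 L/h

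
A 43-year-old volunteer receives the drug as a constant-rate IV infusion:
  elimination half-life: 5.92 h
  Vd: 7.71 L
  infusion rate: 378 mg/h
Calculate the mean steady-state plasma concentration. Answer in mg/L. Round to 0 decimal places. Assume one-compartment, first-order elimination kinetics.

k = ln2 / t½ = 0.693147 / 5.92 = 0.1171 h⁻¹
CL = k × Vd = 0.1171 × 7.71 = 0.9028 L/h
At steady state Css = R₀ / CL = 378 / 0.9028 = 418.7 mg/L

419 mg/L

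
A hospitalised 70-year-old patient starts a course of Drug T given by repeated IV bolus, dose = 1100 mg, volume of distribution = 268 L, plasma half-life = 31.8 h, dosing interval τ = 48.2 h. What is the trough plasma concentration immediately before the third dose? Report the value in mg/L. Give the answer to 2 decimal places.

C₀ per dose = Dose / Vd = 1100 / 268 = 4.104 mg/L
k = ln2 / t½ = 0.693147 / 31.8 = 0.02180 h⁻¹
Fraction remaining after one interval: r = e^(−kτ) = e^(−0.02180 × 48.2) = 0.3497
Before dose 3, 2 doses have been given (aged 1τ, 2τ).
C_trough = C₀ × (r + r²) = 4.104 × (0.3497 + 0.1223) = 1.937 mg/L

1.94 mg/L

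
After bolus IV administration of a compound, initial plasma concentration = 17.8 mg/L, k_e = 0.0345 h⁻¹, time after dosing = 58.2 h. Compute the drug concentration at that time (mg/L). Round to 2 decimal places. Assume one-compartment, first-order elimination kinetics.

C = C₀ · e^(−k·t) = 17.80 × e^(−0.03450 × 58.2)
  = 17.80 × 0.1343 = 2.391 mg/L

2.39 mg/L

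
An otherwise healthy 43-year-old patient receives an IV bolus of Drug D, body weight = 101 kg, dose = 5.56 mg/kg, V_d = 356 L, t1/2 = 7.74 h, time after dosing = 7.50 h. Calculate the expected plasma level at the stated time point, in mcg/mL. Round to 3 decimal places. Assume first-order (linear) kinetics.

Total dose = 5.56 × 101 = 561.6 mg
C₀ = Dose / Vd = 561.6 / 356 = 1.578 mg/L
k = ln2 / t½ = 0.693147 / 7.74 = 0.08955 h⁻¹
C = C₀ · e^(−k·t) = 1.578 × e^(−0.08955 × 7.50)
  = 1.578 × 0.5109 = 0.8062 mg/L
(0.8062 mg/L = 0.8062 mcg/mL)

0.806 mcg/mL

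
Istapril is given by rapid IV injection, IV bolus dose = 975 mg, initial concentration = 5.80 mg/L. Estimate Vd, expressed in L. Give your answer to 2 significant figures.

170 L

Vd = Dose / C₀ = 975.0 / 5.80 = 168.1 L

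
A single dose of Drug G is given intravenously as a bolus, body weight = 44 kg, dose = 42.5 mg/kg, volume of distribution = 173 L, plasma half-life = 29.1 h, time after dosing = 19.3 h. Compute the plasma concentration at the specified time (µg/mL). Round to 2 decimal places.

6.83 µg/mL

Total dose = 42.5 × 44 = 1870 mg
C₀ = Dose / Vd = 1870 / 173 = 10.81 mg/L
k = ln2 / t½ = 0.693147 / 29.1 = 0.02382 h⁻¹
C = C₀ · e^(−k·t) = 10.81 × e^(−0.02382 × 19.3)
  = 10.81 × 0.6315 = 6.827 mg/L
(6.827 mg/L = 6.827 µg/mL)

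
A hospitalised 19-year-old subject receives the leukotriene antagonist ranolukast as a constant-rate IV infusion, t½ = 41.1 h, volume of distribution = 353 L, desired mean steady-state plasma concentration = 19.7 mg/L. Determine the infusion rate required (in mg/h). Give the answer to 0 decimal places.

k = ln2 / t½ = 0.693147 / 41.1 = 0.01686 h⁻¹
CL = k × Vd = 0.01686 × 353 = 5.952 L/h
At steady state, infusion rate R₀ = Css × CL = 19.7 × 5.952 = 117.3 mg/h

117 mg/h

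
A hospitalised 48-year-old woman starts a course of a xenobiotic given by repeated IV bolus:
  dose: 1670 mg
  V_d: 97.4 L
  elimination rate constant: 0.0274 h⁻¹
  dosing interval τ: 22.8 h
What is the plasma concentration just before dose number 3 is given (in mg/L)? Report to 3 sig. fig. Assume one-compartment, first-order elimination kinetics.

14.1 mg/L

C₀ per dose = Dose / Vd = 1670 / 97.4 = 17.15 mg/L
Fraction remaining after one interval: r = e^(−kτ) = e^(−0.02740 × 22.8) = 0.5354
Before dose 3, 2 doses have been given (aged 1τ, 2τ).
C_trough = C₀ × (r + r²) = 17.15 × (0.5354 + 0.2867) = 14.10 mg/L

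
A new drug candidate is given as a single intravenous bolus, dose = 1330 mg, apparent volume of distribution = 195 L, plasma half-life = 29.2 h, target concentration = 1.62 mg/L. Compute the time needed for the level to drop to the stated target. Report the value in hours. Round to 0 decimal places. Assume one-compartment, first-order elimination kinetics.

C₀ = Dose / Vd = 1330 / 195 = 6.821 mg/L
k = ln2 / t½ = 0.693147 / 29.2 = 0.02374 h⁻¹
t = ln(C₀ / C) / k = ln(6.821 / 1.62) / 0.02374
  = ln(4.210) / 0.02374 = 1.437 / 0.02374 = 60.53 h

61 h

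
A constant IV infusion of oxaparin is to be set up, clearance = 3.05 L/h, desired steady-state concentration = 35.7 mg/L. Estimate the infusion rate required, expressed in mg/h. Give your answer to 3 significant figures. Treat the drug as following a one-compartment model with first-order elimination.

At steady state, infusion rate R₀ = Css × CL = 35.7 × 3.050 = 108.9 mg/h

109 mg/h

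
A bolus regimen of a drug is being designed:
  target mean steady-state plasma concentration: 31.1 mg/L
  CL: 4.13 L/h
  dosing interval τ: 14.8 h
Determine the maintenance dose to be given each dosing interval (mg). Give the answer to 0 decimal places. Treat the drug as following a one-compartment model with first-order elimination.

At steady state, Dose/τ = Css × CL.
Dose = Css × CL × τ = 31.1 × 4.130 × 14.8 = 1901 mg

1901 mg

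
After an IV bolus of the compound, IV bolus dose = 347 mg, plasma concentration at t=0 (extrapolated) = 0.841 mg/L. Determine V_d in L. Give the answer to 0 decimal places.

Vd = Dose / C₀ = 347.0 / 0.841 = 412.6 L

413 L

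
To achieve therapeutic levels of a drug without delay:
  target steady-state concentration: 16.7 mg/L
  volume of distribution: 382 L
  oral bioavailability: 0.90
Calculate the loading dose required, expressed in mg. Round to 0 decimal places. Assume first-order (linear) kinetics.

LD = Css × Vd / F = 16.7 × 382 / 0.90 = 7088 mg

7088 mg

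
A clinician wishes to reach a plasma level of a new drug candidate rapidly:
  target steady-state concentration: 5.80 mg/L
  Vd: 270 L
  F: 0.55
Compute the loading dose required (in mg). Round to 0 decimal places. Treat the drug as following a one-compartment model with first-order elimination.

LD = Css × Vd / F = 5.80 × 270 / 0.55 = 2847 mg

2847 mg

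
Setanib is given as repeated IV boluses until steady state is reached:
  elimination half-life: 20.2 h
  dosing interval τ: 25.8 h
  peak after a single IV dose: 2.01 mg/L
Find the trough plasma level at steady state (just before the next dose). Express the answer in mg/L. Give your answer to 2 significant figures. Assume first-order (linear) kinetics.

1.4 mg/L

k = ln2 / t½ = 0.693147 / 20.2 = 0.03431 h⁻¹
e^(−kτ) = e^(−0.03431 × 25.8) = 0.4126
Accumulation ratio R = 1 / (1 − e^(−kτ)) = 1 / (1 − 0.4126) = 1.702
Steady-state trough = C₀ × R × e^(−kτ) = 2.01 × 1.702 × 0.4126 = 1.412 mg/L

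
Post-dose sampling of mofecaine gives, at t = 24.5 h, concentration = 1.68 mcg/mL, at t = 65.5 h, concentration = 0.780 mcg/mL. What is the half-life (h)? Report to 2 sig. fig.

37 h

k = ln(C₁/C₂) / (t₂ − t₁) = ln(1.68/0.780) / (65.5 − 24.5)
  = 0.7673 / 41.00 = 0.01871 h⁻¹
t½ = ln2 / k = 0.693147 / 0.01871 = 37.05 h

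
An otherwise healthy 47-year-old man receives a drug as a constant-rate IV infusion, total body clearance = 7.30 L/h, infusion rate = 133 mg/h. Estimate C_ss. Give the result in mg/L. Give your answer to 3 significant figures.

At steady state Css = R₀ / CL = 133 / 7.300 = 18.22 mg/L

18.2 mg/L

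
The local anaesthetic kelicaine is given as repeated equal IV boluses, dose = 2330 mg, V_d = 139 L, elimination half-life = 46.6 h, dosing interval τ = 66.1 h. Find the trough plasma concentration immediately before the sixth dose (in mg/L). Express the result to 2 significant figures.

C₀ per dose = Dose / Vd = 2330 / 139 = 16.76 mg/L
k = ln2 / t½ = 0.693147 / 46.6 = 0.01487 h⁻¹
Fraction remaining after one interval: r = e^(−kτ) = e^(−0.01487 × 66.1) = 0.3742
Before dose 6, 5 doses have been given (aged 1τ, 2τ, 3τ, 4τ, 5τ).
C_trough = C₀ × (r + r² + … + r^5) = C₀ × r(1−r^5)/(1−r)
        = 16.76 × 0.3742 × (1 − 0.007337) / (1 − 0.3742) = 9.948 mg/L

9.9 mg/L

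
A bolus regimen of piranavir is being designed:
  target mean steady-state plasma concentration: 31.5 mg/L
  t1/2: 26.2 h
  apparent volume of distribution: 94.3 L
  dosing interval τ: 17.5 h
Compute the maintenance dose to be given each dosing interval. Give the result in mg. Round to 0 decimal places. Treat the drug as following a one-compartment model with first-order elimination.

k = ln2 / t½ = 0.693147 / 26.2 = 0.02646 h⁻¹
CL = k × Vd = 0.02646 × 94.3 = 2.495 L/h
At steady state, Dose/τ = Css × CL.
Dose = Css × CL × τ = 31.5 × 2.495 × 17.5 = 1375 mg

1375 mg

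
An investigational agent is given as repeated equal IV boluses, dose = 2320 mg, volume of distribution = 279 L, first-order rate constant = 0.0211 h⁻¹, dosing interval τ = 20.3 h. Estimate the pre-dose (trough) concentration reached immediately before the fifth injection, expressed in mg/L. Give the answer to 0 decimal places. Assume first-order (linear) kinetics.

C₀ per dose = Dose / Vd = 2320 / 279 = 8.315 mg/L
Fraction remaining after one interval: r = e^(−kτ) = e^(−0.02110 × 20.3) = 0.6516
Before dose 5, 4 doses have been given (aged 1τ, 2τ, 3τ, 4τ).
C_trough = C₀ × (r + r² + … + r^4) = C₀ × r(1−r^4)/(1−r)
        = 8.315 × 0.6516 × (1 − 0.1803) / (1 − 0.6516) = 12.75 mg/L

13 mg/L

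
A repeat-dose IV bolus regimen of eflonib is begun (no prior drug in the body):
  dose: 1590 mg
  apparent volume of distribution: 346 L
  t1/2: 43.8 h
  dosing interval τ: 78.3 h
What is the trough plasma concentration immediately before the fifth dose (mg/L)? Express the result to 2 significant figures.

C₀ per dose = Dose / Vd = 1590 / 346 = 4.595 mg/L
k = ln2 / t½ = 0.693147 / 43.8 = 0.01583 h⁻¹
Fraction remaining after one interval: r = e^(−kτ) = e^(−0.01583 × 78.3) = 0.2895
Before dose 5, 4 doses have been given (aged 1τ, 2τ, 3τ, 4τ).
C_trough = C₀ × (r + r² + … + r^4) = C₀ × r(1−r^4)/(1−r)
        = 4.595 × 0.2895 × (1 − 0.007024) / (1 − 0.2895) = 1.859 mg/L

1.9 mg/L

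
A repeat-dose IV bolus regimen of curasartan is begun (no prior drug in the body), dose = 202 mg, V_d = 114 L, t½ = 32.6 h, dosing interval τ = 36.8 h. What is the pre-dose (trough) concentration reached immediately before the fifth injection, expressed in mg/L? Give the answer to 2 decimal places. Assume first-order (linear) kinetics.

C₀ per dose = Dose / Vd = 202 / 114 = 1.772 mg/L
k = ln2 / t½ = 0.693147 / 32.6 = 0.02126 h⁻¹
Fraction remaining after one interval: r = e^(−kτ) = e^(−0.02126 × 36.8) = 0.4573
Before dose 5, 4 doses have been given (aged 1τ, 2τ, 3τ, 4τ).
C_trough = C₀ × (r + r² + … + r^4) = C₀ × r(1−r^4)/(1−r)
        = 1.772 × 0.4573 × (1 − 0.04373) / (1 − 0.4573) = 1.428 mg/L

1.43 mg/L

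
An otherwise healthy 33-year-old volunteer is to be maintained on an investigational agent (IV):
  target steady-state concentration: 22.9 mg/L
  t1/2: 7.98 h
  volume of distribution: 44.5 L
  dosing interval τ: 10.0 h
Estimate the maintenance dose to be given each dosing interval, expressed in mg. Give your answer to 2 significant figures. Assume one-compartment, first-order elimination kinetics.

k = ln2 / t½ = 0.693147 / 7.98 = 0.08686 h⁻¹
CL = k × Vd = 0.08686 × 44.5 = 3.865 L/h
At steady state, Dose/τ = Css × CL.
Dose = Css × CL × τ = 22.9 × 3.865 × 10.0 = 885.1 mg

890 mg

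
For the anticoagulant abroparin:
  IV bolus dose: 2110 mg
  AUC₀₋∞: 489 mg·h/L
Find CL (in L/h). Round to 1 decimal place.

CL = Dose / AUC = 2110 / 489 = 4.315 L/h

4.3 L/h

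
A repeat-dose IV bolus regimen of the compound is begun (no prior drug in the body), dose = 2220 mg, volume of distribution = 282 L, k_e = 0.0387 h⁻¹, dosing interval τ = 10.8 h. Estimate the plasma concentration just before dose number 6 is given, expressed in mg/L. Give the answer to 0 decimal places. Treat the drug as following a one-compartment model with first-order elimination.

13 mg/L

C₀ per dose = Dose / Vd = 2220 / 282 = 7.872 mg/L
Fraction remaining after one interval: r = e^(−kτ) = e^(−0.03870 × 10.8) = 0.6584
Before dose 6, 5 doses have been given (aged 1τ, 2τ, 3τ, 4τ, 5τ).
C_trough = C₀ × (r + r² + … + r^5) = C₀ × r(1−r^5)/(1−r)
        = 7.872 × 0.6584 × (1 − 0.1237) / (1 − 0.6584) = 13.30 mg/L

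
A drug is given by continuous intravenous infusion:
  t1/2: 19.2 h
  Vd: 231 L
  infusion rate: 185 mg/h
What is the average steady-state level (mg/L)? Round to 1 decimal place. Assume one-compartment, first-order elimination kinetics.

k = ln2 / t½ = 0.693147 / 19.2 = 0.03610 h⁻¹
CL = k × Vd = 0.03610 × 231 = 8.339 L/h
At steady state Css = R₀ / CL = 185 / 8.339 = 22.18 mg/L

22.2 mg/L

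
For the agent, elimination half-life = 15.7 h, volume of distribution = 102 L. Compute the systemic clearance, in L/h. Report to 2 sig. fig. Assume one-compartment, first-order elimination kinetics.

k = ln2 / t½ = 0.693147 / 15.7 = 0.04415 h⁻¹
CL = k × Vd = 0.04415 × 102 = 4.503 L/h

4.5 L/h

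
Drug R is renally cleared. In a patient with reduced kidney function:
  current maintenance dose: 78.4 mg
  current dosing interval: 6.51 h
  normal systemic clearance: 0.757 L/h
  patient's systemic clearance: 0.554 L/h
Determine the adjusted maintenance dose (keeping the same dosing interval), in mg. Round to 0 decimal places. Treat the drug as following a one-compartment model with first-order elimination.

57 mg

To keep the same average steady-state level, dosing rate must scale with clearance.
CL ratio = 0.554 / 0.757 = 0.7318
New dose (same interval) = 78.4 × 0.7318 = 57.37 mg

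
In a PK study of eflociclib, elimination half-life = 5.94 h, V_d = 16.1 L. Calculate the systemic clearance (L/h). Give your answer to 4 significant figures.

1.879 L/h

k = ln2 / t½ = 0.693147 / 5.94 = 0.1167 h⁻¹
CL = k × Vd = 0.1167 × 16.1 = 1.879 L/h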